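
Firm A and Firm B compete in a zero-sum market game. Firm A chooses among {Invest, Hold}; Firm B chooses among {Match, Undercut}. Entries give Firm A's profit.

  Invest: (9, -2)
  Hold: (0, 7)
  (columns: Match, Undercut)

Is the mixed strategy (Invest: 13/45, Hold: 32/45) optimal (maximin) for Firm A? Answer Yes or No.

Against Match this mix gives (13/45)·9 + (32/45)·0 = 13/5.
Against Undercut this mix gives (13/45)·(-2) + (32/45)·7 = 22/5.
Firm B will play Match, holding Firm A to 13/5. Shifting weight toward the row that does better against Match would raise this floor (the equalizing mix achieves 7/2 against both Match and Undercut), so the proposed strategy is not optimal.

No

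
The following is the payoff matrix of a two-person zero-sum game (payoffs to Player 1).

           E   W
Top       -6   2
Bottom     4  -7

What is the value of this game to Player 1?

-34/19

Row minima: Top → -6, Bottom → -7; maximin = -6.
Column maxima: E → 4, W → 2; minimax = 2.
-6 ≠ 2, so there is no saddle point; optimal play is mixed.
Let Player 1 play Top with probability p. Expected payoff against E: (-6)p + 4(1−p) = −10p + 4; against W: 2p + (-7)(1−p) = 9p − 7.
Setting these equal: −10p + 4 = 9p − 7 ⇒ −19p = -11 ⇒ p = 11/19, and the value is (-10)·(11/19) + 4 = -34/19.
For Player 2: with q = P(E), equating Top's and Bottom's payoffs gives −8q + 2 = 11q − 7 ⇒ q = 9/19.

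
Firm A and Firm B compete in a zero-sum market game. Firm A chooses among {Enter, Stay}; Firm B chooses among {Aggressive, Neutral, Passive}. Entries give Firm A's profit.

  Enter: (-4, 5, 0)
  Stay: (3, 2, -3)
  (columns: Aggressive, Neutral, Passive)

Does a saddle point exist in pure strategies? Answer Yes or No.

Row minima: Enter → -4, Stay → -3; maximin = -3.
Column maxima: Aggressive → 3, Neutral → 5, Passive → 0; minimax = 0.
-3 ≠ 0, so no pure-strategy equilibrium exists.

No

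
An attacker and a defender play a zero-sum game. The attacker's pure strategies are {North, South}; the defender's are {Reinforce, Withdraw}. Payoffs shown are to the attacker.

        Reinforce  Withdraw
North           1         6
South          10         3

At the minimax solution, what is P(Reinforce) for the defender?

1/4

Row minima: North → 1, South → 3; maximin = 3.
Column maxima: Reinforce → 10, Withdraw → 6; minimax = 6.
3 ≠ 6, so there is no saddle point; optimal play is mixed.
Let the attacker play North with probability p. Expected payoff against Reinforce: 1p + 10(1−p) = −9p + 10; against Withdraw: 6p + 3(1−p) = 3p + 3.
Setting these equal: −9p + 10 = 3p + 3 ⇒ −12p = -7 ⇒ p = 7/12, and the value is (-9)·(7/12) + 10 = 19/4.
For the defender: with q = P(Reinforce), equating North's and South's payoffs gives −5q + 6 = 7q + 3 ⇒ q = 1/4.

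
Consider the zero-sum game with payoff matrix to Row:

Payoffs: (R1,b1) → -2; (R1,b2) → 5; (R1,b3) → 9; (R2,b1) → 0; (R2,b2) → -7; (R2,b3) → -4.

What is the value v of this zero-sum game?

Row minima: R1 → -2, R2 → -7; maximin = -2.
Column maxima: b1 → 0, b2 → 5, b3 → 9; minimax = 0.
-2 ≠ 0, so there is no saddle point; optimal play is mixed.
b3 is strictly dominated by b2 (it gives Row strictly more in every row), so Column never plays it.
On the remaining 2×2 (R1, R2 vs b1, b2):
Let Row play R1 with probability p. Expected payoff against b1: (-2)p + 0(1−p) = −2p; against b2: 5p + (-7)(1−p) = 12p − 7.
Setting these equal: −2p = 12p − 7 ⇒ −14p = -7 ⇒ p = 1/2, and the value is (-2)·(1/2) = -1.
For Column: with q = P(b1), equating R1's and R2's payoffs gives −7q + 5 = 7q − 7 ⇒ q = 6/7.

-1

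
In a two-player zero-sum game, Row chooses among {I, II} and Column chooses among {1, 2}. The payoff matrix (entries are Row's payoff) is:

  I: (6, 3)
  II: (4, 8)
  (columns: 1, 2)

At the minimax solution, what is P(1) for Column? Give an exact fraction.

Row minima: I → 3, II → 4; maximin = 4.
Column maxima: 1 → 6, 2 → 8; minimax = 6.
4 ≠ 6, so there is no saddle point; optimal play is mixed.
Let Row play I with probability p. Expected payoff against 1: 6p + 4(1−p) = 2p + 4; against 2: 3p + 8(1−p) = −5p + 8.
Setting these equal: 2p + 4 = −5p + 8 ⇒ 7p = 4 ⇒ p = 4/7, and the value is (2)·(4/7) + 4 = 36/7.
For Column: with q = P(1), equating I's and II's payoffs gives 3q + 3 = −4q + 8 ⇒ q = 5/7.

5/7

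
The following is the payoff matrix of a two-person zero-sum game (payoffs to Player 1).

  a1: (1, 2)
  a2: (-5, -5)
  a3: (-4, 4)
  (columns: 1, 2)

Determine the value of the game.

Row minima: a1 → 1, a2 → -5, a3 → -4; maximin = 1.
Column maxima: 1 → 1, 2 → 4; minimax = 1.
Since maximin = minimax = 1, there is a saddle point and the value is 1.

1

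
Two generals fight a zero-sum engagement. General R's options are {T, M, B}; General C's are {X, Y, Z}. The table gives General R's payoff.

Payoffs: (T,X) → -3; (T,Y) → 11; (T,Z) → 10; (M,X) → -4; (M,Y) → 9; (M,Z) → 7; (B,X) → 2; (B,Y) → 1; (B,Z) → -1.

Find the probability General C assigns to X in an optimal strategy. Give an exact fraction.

Row minima: T → -3, M → -4, B → -1; maximin = -1.
Column maxima: X → 2, Y → 11, Z → 10; minimax = 2.
-1 ≠ 2, so there is no saddle point; optimal play is mixed.
M is strictly dominated by T, so General R never plays it.
Y is strictly dominated by Z (it gives General R strictly more in every row), so General C never plays it.
On the remaining 2×2 (T, B vs X, Z):
Let General R play T with probability p. Expected payoff against X: (-3)p + 2(1−p) = −5p + 2; against Z: 10p + (-1)(1−p) = 11p − 1.
Setting these equal: −5p + 2 = 11p − 1 ⇒ −16p = -3 ⇒ p = 3/16, and the value is (-5)·(3/16) + 2 = 17/16.
For General C: with q = P(X), equating T's and B's payoffs gives −13q + 10 = 3q − 1 ⇒ q = 11/16.

11/16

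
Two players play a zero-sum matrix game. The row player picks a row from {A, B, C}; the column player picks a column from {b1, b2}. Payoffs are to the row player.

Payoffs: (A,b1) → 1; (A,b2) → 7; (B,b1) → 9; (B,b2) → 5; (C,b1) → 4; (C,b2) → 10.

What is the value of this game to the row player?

7

Row minima: A → 1, B → 5, C → 4; maximin = 5.
Column maxima: b1 → 9, b2 → 10; minimax = 9.
5 ≠ 9, so there is no saddle point; optimal play is mixed.
A is strictly dominated by C, so the row player never plays it.
On the remaining 2×2 (B, C vs b1, b2):
Let the row player play B with probability p. Expected payoff against b1: 9p + 4(1−p) = 5p + 4; against b2: 5p + 10(1−p) = −5p + 10.
Setting these equal: 5p + 4 = −5p + 10 ⇒ 10p = 6 ⇒ p = 3/5, and the value is (5)·(3/5) + 4 = 7.
For the column player: with q = P(b1), equating B's and C's payoffs gives 4q + 5 = −6q + 10 ⇒ q = 1/2.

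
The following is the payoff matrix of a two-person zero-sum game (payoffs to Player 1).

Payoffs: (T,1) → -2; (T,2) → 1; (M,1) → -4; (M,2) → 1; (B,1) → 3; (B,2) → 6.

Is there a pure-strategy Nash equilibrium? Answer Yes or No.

Yes

Row minima: T → -2, M → -4, B → 3; maximin = 3.
Column maxima: 1 → 3, 2 → 6; minimax = 3.
maximin = minimax = 3, so a saddle point exists.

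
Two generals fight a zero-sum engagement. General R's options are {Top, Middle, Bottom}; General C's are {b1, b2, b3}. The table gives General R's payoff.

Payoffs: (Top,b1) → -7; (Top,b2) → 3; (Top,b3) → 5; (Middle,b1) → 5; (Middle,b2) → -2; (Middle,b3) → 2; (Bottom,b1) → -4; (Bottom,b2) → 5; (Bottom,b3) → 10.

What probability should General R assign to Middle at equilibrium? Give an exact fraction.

Row minima: Top → -7, Middle → -2, Bottom → -4; maximin = -2.
Column maxima: b1 → 5, b2 → 5, b3 → 10; minimax = 5.
-2 ≠ 5, so there is no saddle point; optimal play is mixed.
Top is strictly dominated by Bottom, so General R never plays it.
b3 is strictly dominated by b2 (it gives General R strictly more in every row), so General C never plays it.
On the remaining 2×2 (Middle, Bottom vs b1, b2):
Let General R play Middle with probability p. Expected payoff against b1: 5p + (-4)(1−p) = 9p − 4; against b2: (-2)p + 5(1−p) = −7p + 5.
Setting these equal: 9p − 4 = −7p + 5 ⇒ 16p = 9 ⇒ p = 9/16, and the value is (9)·(9/16) − 4 = 17/16.
For General C: with q = P(b1), equating Middle's and Bottom's payoffs gives 7q − 2 = −9q + 5 ⇒ q = 7/16.

9/16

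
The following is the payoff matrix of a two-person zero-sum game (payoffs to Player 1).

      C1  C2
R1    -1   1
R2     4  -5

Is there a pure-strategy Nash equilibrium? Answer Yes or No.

No

Row minima: R1 → -1, R2 → -5; maximin = -1.
Column maxima: C1 → 4, C2 → 1; minimax = 1.
-1 ≠ 1, so no pure-strategy equilibrium exists.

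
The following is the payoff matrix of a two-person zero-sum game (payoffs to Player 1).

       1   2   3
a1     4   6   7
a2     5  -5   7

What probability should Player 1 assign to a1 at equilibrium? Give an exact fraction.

Row minima: a1 → 4, a2 → -5; maximin = 4.
Column maxima: 1 → 5, 2 → 6, 3 → 7; minimax = 5.
4 ≠ 5, so there is no saddle point; optimal play is mixed.
3 is strictly dominated by 1 (it gives Player 1 strictly more in every row), so Player 2 never plays it.
On the remaining 2×2 (a1, a2 vs 1, 2):
Let Player 1 play a1 with probability p. Expected payoff against 1: 4p + 5(1−p) = −p + 5; against 2: 6p + (-5)(1−p) = 11p − 5.
Setting these equal: −p + 5 = 11p − 5 ⇒ −12p = -10 ⇒ p = 5/6, and the value is (-1)·(5/6) + 5 = 25/6.
For Player 2: with q = P(1), equating a1's and a2's payoffs gives −2q + 6 = 10q − 5 ⇒ q = 11/12.

5/6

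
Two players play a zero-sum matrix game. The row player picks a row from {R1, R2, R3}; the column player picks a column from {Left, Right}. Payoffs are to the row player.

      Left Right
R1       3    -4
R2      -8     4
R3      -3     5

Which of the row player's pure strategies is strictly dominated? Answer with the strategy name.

R2

R3 gives a strictly higher payoff than R2 against every column: -3 > -8, 5 > 4.
So R2 is strictly dominated and the row player never plays it.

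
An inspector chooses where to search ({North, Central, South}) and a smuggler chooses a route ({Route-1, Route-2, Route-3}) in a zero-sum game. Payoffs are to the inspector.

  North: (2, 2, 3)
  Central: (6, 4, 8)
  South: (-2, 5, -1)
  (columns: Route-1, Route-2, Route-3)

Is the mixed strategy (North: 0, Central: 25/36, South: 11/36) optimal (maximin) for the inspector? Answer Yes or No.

No

Against Route-1 this mix gives (25/36)·6 + (11/36)·(-2) = 32/9.
Against Route-2 this mix gives (25/36)·4 + (11/36)·5 = 155/36.
Against Route-3 this mix gives (25/36)·8 + (11/36)·(-1) = 21/4.
The smuggler will play Route-1, holding the inspector to 32/9. Shifting weight toward the row that does better against Route-1 would raise this floor (the equalizing mix achieves 38/9 against both Route-1 and Route-2), so the proposed strategy is not optimal.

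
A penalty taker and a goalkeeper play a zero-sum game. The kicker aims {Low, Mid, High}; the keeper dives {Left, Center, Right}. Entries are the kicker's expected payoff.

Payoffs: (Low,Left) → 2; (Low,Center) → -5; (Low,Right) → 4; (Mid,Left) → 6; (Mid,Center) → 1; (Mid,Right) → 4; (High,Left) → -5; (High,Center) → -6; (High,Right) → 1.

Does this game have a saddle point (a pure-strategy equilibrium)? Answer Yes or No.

Row minima: Low → -5, Mid → 1, High → -6; maximin = 1.
Column maxima: Left → 6, Center → 1, Right → 4; minimax = 1.
maximin = minimax = 1, so a saddle point exists.

Yes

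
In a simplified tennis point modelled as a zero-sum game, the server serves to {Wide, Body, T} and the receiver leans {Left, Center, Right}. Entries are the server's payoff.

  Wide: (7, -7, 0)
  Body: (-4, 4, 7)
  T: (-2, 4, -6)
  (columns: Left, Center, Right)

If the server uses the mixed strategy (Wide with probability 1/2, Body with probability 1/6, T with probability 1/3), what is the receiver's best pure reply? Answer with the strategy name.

If the receiver plays Left, the server's expected payoff is (1/2)·7 + (1/6)·(-4) + (1/3)·(-2) = 13/6.
If the receiver plays Center, the server's expected payoff is (1/2)·(-7) + (1/6)·4 + (1/3)·4 = -3/2.
If the receiver plays Right, the server's expected payoff is (1/2)·0 + (1/6)·7 + (1/3)·(-6) = -5/6.
The receiver minimizes the server's payoff; the smallest is -3/2, so the best response is Center.

Center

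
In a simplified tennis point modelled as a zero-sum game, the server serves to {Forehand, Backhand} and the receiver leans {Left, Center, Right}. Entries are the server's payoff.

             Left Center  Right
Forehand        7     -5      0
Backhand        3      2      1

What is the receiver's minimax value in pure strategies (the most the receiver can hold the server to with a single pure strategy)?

1

Column maxima: Left → 7, Center → 2, Right → 1.
The smallest of these is 1.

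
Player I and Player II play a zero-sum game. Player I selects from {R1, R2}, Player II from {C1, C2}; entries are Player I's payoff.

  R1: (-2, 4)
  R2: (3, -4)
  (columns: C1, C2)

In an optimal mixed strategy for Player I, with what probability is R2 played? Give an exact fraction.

6/13

Row minima: R1 → -2, R2 → -4; maximin = -2.
Column maxima: C1 → 3, C2 → 4; minimax = 3.
-2 ≠ 3, so there is no saddle point; optimal play is mixed.
Let Player I play R1 with probability p. Expected payoff against C1: (-2)p + 3(1−p) = −5p + 3; against C2: 4p + (-4)(1−p) = 8p − 4.
Setting these equal: −5p + 3 = 8p − 4 ⇒ −13p = -7 ⇒ p = 7/13, and the value is (-5)·(7/13) + 3 = 4/13.
For Player II: with q = P(C1), equating R1's and R2's payoffs gives −6q + 4 = 7q − 4 ⇒ q = 8/13.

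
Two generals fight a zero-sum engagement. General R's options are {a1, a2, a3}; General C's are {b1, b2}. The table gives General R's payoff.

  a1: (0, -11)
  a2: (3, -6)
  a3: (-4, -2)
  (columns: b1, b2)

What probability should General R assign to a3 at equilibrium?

Row minima: a1 → -11, a2 → -6, a3 → -4; maximin = -4.
Column maxima: b1 → 3, b2 → -2; minimax = -2.
-4 ≠ -2, so there is no saddle point; optimal play is mixed.
a1 is strictly dominated by a2, so General R never plays it.
On the remaining 2×2 (a2, a3 vs b1, b2):
Let General R play a2 with probability p. Expected payoff against b1: 3p + (-4)(1−p) = 7p − 4; against b2: (-6)p + (-2)(1−p) = −4p − 2.
Setting these equal: 7p − 4 = −4p − 2 ⇒ 11p = 2 ⇒ p = 2/11, and the value is (7)·(2/11) − 4 = -30/11.
For General C: with q = P(b1), equating a2's and a3's payoffs gives 9q − 6 = −2q − 2 ⇒ q = 4/11.

9/11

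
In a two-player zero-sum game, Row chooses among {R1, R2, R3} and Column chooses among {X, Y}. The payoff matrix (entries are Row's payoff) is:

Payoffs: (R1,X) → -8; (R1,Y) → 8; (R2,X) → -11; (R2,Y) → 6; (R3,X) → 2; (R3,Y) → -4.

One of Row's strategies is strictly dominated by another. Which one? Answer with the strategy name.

R1 gives a strictly higher payoff than R2 against every column: -8 > -11, 8 > 6.
So R2 is strictly dominated and Row never plays it.

R2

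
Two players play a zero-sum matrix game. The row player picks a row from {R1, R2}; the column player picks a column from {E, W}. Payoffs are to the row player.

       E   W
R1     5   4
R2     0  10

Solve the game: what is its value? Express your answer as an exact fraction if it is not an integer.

50/11

Row minima: R1 → 4, R2 → 0; maximin = 4.
Column maxima: E → 5, W → 10; minimax = 5.
4 ≠ 5, so there is no saddle point; optimal play is mixed.
Let the row player play R1 with probability p. Expected payoff against E: 5p + 0(1−p) = 5p; against W: 4p + 10(1−p) = −6p + 10.
Setting these equal: 5p = −6p + 10 ⇒ 11p = 10 ⇒ p = 10/11, and the value is (5)·(10/11) = 50/11.
For the column player: with q = P(E), equating R1's and R2's payoffs gives q + 4 = −10q + 10 ⇒ q = 6/11.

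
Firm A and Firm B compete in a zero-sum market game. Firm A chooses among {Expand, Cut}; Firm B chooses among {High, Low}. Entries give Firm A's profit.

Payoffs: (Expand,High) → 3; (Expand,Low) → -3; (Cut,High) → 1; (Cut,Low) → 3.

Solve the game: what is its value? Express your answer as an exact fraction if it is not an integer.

3/2

Row minima: Expand → -3, Cut → 1; maximin = 1.
Column maxima: High → 3, Low → 3; minimax = 3.
1 ≠ 3, so there is no saddle point; optimal play is mixed.
Let Firm A play Expand with probability p. Expected payoff against High: 3p + 1(1−p) = 2p + 1; against Low: (-3)p + 3(1−p) = −6p + 3.
Setting these equal: 2p + 1 = −6p + 3 ⇒ 8p = 2 ⇒ p = 1/4, and the value is (2)·(1/4) + 1 = 3/2.
For Firm B: with q = P(High), equating Expand's and Cut's payoffs gives 6q − 3 = −2q + 3 ⇒ q = 3/4.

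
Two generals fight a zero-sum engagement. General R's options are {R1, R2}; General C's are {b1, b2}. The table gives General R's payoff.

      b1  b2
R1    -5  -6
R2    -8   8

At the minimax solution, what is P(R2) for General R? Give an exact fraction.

1/17

Row minima: R1 → -6, R2 → -8; maximin = -6.
Column maxima: b1 → -5, b2 → 8; minimax = -5.
-6 ≠ -5, so there is no saddle point; optimal play is mixed.
Let General R play R1 with probability p. Expected payoff against b1: (-5)p + (-8)(1−p) = 3p − 8; against b2: (-6)p + 8(1−p) = −14p + 8.
Setting these equal: 3p − 8 = −14p + 8 ⇒ 17p = 16 ⇒ p = 16/17, and the value is (3)·(16/17) − 8 = -88/17.
For General C: with q = P(b1), equating R1's and R2's payoffs gives q − 6 = −16q + 8 ⇒ q = 14/17.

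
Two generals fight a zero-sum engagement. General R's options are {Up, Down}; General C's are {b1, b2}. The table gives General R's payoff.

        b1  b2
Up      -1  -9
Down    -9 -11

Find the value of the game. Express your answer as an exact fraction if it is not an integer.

Row minima: Up → -9, Down → -11; maximin = -9.
Column maxima: b1 → -1, b2 → -9; minimax = -9.
Since maximin = minimax = -9, there is a saddle point and the value is -9.

-9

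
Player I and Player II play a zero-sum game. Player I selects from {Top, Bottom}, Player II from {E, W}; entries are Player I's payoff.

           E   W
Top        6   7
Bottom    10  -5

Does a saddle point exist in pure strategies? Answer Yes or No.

No

Row minima: Top → 6, Bottom → -5; maximin = 6.
Column maxima: E → 10, W → 7; minimax = 7.
6 ≠ 7, so no pure-strategy equilibrium exists.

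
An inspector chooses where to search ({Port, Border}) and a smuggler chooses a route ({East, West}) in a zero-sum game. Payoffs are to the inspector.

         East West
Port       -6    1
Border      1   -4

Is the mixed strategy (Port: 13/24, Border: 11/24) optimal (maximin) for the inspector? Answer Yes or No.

Against East this mix gives (13/24)·(-6) + (11/24)·1 = -67/24.
Against West this mix gives (13/24)·1 + (11/24)·(-4) = -31/24.
The smuggler will play East, holding the inspector to -67/24. Shifting weight toward the row that does better against East would raise this floor (the equalizing mix achieves -23/12 against both East and West), so the proposed strategy is not optimal.

No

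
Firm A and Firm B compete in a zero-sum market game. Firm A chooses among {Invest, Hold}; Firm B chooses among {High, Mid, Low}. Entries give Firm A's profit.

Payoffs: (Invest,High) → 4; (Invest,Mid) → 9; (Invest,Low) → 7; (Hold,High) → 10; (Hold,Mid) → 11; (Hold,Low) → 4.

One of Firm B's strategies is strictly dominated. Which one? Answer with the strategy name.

High holds Firm A's payoff strictly below Mid in every row: 4 < 9, 10 < 11.
So Mid is strictly dominated for Firm B.

Mid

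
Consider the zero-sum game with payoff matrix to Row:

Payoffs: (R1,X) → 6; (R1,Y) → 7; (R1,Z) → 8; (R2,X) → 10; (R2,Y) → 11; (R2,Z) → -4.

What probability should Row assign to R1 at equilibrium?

Row minima: R1 → 6, R2 → -4; maximin = 6.
Column maxima: X → 10, Y → 11, Z → 8; minimax = 8.
6 ≠ 8, so there is no saddle point; optimal play is mixed.
Y is strictly dominated by X (it gives Row strictly more in every row), so Column never plays it.
On the remaining 2×2 (R1, R2 vs X, Z):
Let Row play R1 with probability p. Expected payoff against X: 6p + 10(1−p) = −4p + 10; against Z: 8p + (-4)(1−p) = 12p − 4.
Setting these equal: −4p + 10 = 12p − 4 ⇒ −16p = -14 ⇒ p = 7/8, and the value is (-4)·(7/8) + 10 = 13/2.
For Column: with q = P(X), equating R1's and R2's payoffs gives −2q + 8 = 14q − 4 ⇒ q = 3/4.

7/8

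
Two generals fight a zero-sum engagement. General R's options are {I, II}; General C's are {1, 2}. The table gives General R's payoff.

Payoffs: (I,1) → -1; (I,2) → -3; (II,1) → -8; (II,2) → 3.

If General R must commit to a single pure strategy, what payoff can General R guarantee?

-3

Row minima: I → -3, II → -8.
The best of these is -3.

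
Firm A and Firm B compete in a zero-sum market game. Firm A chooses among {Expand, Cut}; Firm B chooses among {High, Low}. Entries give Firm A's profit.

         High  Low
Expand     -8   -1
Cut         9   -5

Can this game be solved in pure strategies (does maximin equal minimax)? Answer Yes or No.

Row minima: Expand → -8, Cut → -5; maximin = -5.
Column maxima: High → 9, Low → -1; minimax = -1.
-5 ≠ -1, so no pure-strategy equilibrium exists.

No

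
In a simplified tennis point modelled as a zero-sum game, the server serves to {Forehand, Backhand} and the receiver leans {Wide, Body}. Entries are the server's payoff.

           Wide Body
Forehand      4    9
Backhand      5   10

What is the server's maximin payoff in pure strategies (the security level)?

Row minima: Forehand → 4, Backhand → 5.
The best of these is 5.

5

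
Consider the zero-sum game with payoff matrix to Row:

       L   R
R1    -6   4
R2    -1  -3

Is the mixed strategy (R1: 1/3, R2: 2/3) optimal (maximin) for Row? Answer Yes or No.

Against L this mix gives (1/3)·(-6) + (2/3)·(-1) = -8/3.
Against R this mix gives (1/3)·4 + (2/3)·(-3) = -2/3.
Column will play L, holding Row to -8/3. Shifting weight toward the row that does better against L would raise this floor (the equalizing mix achieves -11/6 against both L and R), so the proposed strategy is not optimal.

No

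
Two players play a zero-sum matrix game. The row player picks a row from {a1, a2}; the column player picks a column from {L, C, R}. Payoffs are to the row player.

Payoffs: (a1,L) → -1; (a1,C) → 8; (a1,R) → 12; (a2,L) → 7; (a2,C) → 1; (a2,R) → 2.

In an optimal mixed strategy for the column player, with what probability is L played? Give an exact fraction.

7/15

Row minima: a1 → -1, a2 → 1; maximin = 1.
Column maxima: L → 7, C → 8, R → 12; minimax = 7.
1 ≠ 7, so there is no saddle point; optimal play is mixed.
R is strictly dominated by C (it gives the row player strictly more in every row), so the column player never plays it.
On the remaining 2×2 (a1, a2 vs L, C):
Let the row player play a1 with probability p. Expected payoff against L: (-1)p + 7(1−p) = −8p + 7; against C: 8p + 1(1−p) = 7p + 1.
Setting these equal: −8p + 7 = 7p + 1 ⇒ −15p = -6 ⇒ p = 2/5, and the value is (-8)·(2/5) + 7 = 19/5.
For the column player: with q = P(L), equating a1's and a2's payoffs gives −9q + 8 = 6q + 1 ⇒ q = 7/15.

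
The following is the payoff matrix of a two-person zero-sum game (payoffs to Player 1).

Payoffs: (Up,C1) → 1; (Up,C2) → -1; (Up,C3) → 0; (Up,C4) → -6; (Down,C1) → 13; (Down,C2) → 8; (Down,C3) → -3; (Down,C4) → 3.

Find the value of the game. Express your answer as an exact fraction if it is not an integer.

Row minima: Up → -6, Down → -3; maximin = -3.
Column maxima: C1 → 13, C2 → 8, C3 → 0, C4 → 3; minimax = 0.
-3 ≠ 0, so there is no saddle point; optimal play is mixed.
C1 is strictly dominated by C2 (it gives Player 1 strictly more in every row), so Player 2 never plays it.
C2 is strictly dominated by C4 (it gives Player 1 strictly more in every row), so Player 2 never plays it.
On the remaining 2×2 (Up, Down vs C3, C4):
Let Player 1 play Up with probability p. Expected payoff against C3: 0p + (-3)(1−p) = 3p − 3; against C4: (-6)p + 3(1−p) = −9p + 3.
Setting these equal: 3p − 3 = −9p + 3 ⇒ 12p = 6 ⇒ p = 1/2, and the value is (3)·(1/2) − 3 = -3/2.
For Player 2: with q = P(C3), equating Up's and Down's payoffs gives 6q − 6 = −6q + 3 ⇒ q = 3/4.

-3/2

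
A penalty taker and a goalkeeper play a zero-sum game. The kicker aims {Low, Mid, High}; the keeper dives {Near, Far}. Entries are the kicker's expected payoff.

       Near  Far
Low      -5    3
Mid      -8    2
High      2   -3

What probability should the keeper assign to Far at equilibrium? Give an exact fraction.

7/13

Row minima: Low → -5, Mid → -8, High → -3; maximin = -3.
Column maxima: Near → 2, Far → 3; minimax = 2.
-3 ≠ 2, so there is no saddle point; optimal play is mixed.
Mid is strictly dominated by Low, so the kicker never plays it.
On the remaining 2×2 (Low, High vs Near, Far):
Let the kicker play Low with probability p. Expected payoff against Near: (-5)p + 2(1−p) = −7p + 2; against Far: 3p + (-3)(1−p) = 6p − 3.
Setting these equal: −7p + 2 = 6p − 3 ⇒ −13p = -5 ⇒ p = 5/13, and the value is (-7)·(5/13) + 2 = -9/13.
For the keeper: with q = P(Near), equating Low's and High's payoffs gives −8q + 3 = 5q − 3 ⇒ q = 6/13.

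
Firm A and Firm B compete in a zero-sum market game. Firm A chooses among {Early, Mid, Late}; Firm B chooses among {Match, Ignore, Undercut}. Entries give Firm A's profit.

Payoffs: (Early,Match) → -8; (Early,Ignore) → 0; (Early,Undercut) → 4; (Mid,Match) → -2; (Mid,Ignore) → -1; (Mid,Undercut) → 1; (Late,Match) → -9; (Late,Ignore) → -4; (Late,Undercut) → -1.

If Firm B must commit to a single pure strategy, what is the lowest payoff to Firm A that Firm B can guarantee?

-2

Column maxima: Match → -2, Ignore → 0, Undercut → 4.
The smallest of these is -2.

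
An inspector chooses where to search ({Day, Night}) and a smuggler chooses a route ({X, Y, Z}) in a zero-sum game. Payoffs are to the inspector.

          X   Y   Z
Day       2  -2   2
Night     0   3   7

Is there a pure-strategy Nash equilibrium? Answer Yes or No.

Row minima: Day → -2, Night → 0; maximin = 0.
Column maxima: X → 2, Y → 3, Z → 7; minimax = 2.
0 ≠ 2, so no pure-strategy equilibrium exists.

No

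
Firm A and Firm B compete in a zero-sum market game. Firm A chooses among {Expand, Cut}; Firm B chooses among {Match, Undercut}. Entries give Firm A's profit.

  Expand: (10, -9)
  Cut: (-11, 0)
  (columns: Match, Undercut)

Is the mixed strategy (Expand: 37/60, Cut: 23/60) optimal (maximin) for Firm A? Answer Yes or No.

Against Match this mix gives (37/60)·10 + (23/60)·(-11) = 39/20.
Against Undercut this mix gives (37/60)·(-9) + (23/60)·0 = -111/20.
Firm B will play Undercut, holding Firm A to -111/20. Shifting weight toward the row that does better against Undercut would raise this floor (the equalizing mix achieves -33/10 against both Undercut and Match), so the proposed strategy is not optimal.

No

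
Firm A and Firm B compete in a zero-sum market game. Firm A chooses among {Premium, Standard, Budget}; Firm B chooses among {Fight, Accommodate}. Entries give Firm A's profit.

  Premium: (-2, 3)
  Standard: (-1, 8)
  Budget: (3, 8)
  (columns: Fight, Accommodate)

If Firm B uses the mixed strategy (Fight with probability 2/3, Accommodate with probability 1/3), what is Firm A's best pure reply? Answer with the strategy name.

Expected payoff of Premium: (2/3)·(-2) + (1/3)·3 = -1/3.
Expected payoff of Standard: (2/3)·(-1) + (1/3)·8 = 2.
Expected payoff of Budget: (2/3)·3 + (1/3)·8 = 14/3.
The largest is 14/3, so Firm A's best response is Budget.

Budget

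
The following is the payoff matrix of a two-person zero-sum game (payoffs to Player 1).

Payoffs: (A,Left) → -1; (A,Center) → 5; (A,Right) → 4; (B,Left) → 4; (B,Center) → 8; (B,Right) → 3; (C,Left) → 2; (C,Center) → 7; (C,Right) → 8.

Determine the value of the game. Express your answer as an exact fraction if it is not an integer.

26/7

Row minima: A → -1, B → 3, C → 2; maximin = 3.
Column maxima: Left → 4, Center → 8, Right → 8; minimax = 4.
3 ≠ 4, so there is no saddle point; optimal play is mixed.
A is strictly dominated by C, so Player 1 never plays it.
Center is strictly dominated by Left (it gives Player 1 strictly more in every row), so Player 2 never plays it.
On the remaining 2×2 (B, C vs Left, Right):
Let Player 1 play B with probability p. Expected payoff against Left: 4p + 2(1−p) = 2p + 2; against Right: 3p + 8(1−p) = −5p + 8.
Setting these equal: 2p + 2 = −5p + 8 ⇒ 7p = 6 ⇒ p = 6/7, and the value is (2)·(6/7) + 2 = 26/7.
For Player 2: with q = P(Left), equating B's and C's payoffs gives q + 3 = −6q + 8 ⇒ q = 5/7.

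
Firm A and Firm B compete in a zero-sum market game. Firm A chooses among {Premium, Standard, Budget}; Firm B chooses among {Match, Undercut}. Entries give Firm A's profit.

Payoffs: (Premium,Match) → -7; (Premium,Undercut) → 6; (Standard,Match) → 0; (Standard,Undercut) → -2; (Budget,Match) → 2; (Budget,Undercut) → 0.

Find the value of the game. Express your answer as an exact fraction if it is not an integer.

Row minima: Premium → -7, Standard → -2, Budget → 0; maximin = 0.
Column maxima: Match → 2, Undercut → 6; minimax = 2.
0 ≠ 2, so there is no saddle point; optimal play is mixed.
Standard is strictly dominated by Budget, so Firm A never plays it.
On the remaining 2×2 (Premium, Budget vs Match, Undercut):
Let Firm A play Premium with probability p. Expected payoff against Match: (-7)p + 2(1−p) = −9p + 2; against Undercut: 6p + 0(1−p) = 6p.
Setting these equal: −9p + 2 = 6p ⇒ −15p = -2 ⇒ p = 2/15, and the value is (-9)·(2/15) + 2 = 4/5.
For Firm B: with q = P(Match), equating Premium's and Budget's payoffs gives −13q + 6 = 2q ⇒ q = 2/5.

4/5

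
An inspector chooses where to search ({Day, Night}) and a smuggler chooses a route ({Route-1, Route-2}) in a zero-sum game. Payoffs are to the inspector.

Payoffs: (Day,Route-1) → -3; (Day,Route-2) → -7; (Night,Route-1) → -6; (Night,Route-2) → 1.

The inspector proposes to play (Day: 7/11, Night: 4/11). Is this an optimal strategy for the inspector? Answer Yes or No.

Yes

Against Route-1 this mix gives (7/11)·(-3) + (4/11)·(-6) = -45/11.
Against Route-2 this mix gives (7/11)·(-7) + (4/11)·1 = -45/11.
All of the smuggler's active replies (Route-1, Route-2) yield -45/11, and no column does worse for the inspector. The mix makes the smuggler indifferent and guarantees -45/11, so it is optimal.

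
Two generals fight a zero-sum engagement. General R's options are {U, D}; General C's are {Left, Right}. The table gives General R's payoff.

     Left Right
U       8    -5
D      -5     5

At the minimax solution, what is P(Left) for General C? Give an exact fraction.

10/23

Row minima: U → -5, D → -5; maximin = -5.
Column maxima: Left → 8, Right → 5; minimax = 5.
-5 ≠ 5, so there is no saddle point; optimal play is mixed.
Let General R play U with probability p. Expected payoff against Left: 8p + (-5)(1−p) = 13p − 5; against Right: (-5)p + 5(1−p) = −10p + 5.
Setting these equal: 13p − 5 = −10p + 5 ⇒ 23p = 10 ⇒ p = 10/23, and the value is (13)·(10/23) − 5 = 15/23.
For General C: with q = P(Left), equating U's and D's payoffs gives 13q − 5 = −10q + 5 ⇒ q = 10/23.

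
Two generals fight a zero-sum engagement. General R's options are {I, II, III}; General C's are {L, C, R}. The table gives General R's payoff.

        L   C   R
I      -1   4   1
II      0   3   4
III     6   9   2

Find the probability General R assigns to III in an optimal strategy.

1/2

Row minima: I → -1, II → 0, III → 2; maximin = 2.
Column maxima: L → 6, C → 9, R → 4; minimax = 4.
2 ≠ 4, so there is no saddle point; optimal play is mixed.
I is strictly dominated by III, so General R never plays it.
C is strictly dominated by L (it gives General R strictly more in every row), so General C never plays it.
On the remaining 2×2 (II, III vs L, R):
Let General R play II with probability p. Expected payoff against L: 0p + 6(1−p) = −6p + 6; against R: 4p + 2(1−p) = 2p + 2.
Setting these equal: −6p + 6 = 2p + 2 ⇒ −8p = -4 ⇒ p = 1/2, and the value is (-6)·(1/2) + 6 = 3.
For General C: with q = P(L), equating II's and III's payoffs gives −4q + 4 = 4q + 2 ⇒ q = 1/4.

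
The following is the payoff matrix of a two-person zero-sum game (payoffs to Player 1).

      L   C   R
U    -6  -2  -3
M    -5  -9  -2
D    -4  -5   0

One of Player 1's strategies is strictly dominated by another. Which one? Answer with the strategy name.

D gives a strictly higher payoff than M against every column: -4 > -5, -5 > -9, 0 > -2.
So M is strictly dominated and Player 1 never plays it.

M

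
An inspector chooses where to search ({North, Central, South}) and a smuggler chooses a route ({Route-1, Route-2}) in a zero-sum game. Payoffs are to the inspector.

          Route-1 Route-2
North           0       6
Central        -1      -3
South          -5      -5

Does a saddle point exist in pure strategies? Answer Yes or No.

Yes

Row minima: North → 0, Central → -3, South → -5; maximin = 0.
Column maxima: Route-1 → 0, Route-2 → 6; minimax = 0.
maximin = minimax = 0, so a saddle point exists.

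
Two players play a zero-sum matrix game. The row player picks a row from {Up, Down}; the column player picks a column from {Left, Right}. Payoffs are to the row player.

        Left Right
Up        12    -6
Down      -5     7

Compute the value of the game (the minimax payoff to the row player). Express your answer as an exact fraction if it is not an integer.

Row minima: Up → -6, Down → -5; maximin = -5.
Column maxima: Left → 12, Right → 7; minimax = 7.
-5 ≠ 7, so there is no saddle point; optimal play is mixed.
Let the row player play Up with probability p. Expected payoff against Left: 12p + (-5)(1−p) = 17p − 5; against Right: (-6)p + 7(1−p) = −13p + 7.
Setting these equal: 17p − 5 = −13p + 7 ⇒ 30p = 12 ⇒ p = 2/5, and the value is (17)·(2/5) − 5 = 9/5.
For the column player: with q = P(Left), equating Up's and Down's payoffs gives 18q − 6 = −12q + 7 ⇒ q = 13/30.

9/5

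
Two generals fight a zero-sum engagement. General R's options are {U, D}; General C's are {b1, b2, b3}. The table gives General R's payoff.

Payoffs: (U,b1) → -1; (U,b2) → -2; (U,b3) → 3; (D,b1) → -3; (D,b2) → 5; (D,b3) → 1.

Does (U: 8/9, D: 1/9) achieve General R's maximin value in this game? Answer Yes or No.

Against b1 this mix gives (8/9)·(-1) + (1/9)·(-3) = -11/9.
Against b2 this mix gives (8/9)·(-2) + (1/9)·5 = -11/9.
Against b3 this mix gives (8/9)·3 + (1/9)·1 = 25/9.
All of General C's active replies (b1, b2) yield -11/9, and no column does worse for General R. The mix makes General C indifferent and guarantees -11/9, so it is optimal.

Yes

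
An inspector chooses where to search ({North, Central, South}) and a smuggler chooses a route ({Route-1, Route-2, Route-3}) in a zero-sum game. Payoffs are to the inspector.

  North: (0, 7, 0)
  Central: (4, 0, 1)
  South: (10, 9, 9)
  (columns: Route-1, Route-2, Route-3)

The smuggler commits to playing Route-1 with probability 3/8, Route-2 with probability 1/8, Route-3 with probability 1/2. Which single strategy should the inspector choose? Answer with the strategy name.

South

Expected payoff of North: (3/8)·0 + (1/8)·7 + (1/2)·0 = 7/8.
Expected payoff of Central: (3/8)·4 + (1/8)·0 + (1/2)·1 = 2.
Expected payoff of South: (3/8)·10 + (1/8)·9 + (1/2)·9 = 75/8.
The largest is 75/8, so the inspector's best response is South.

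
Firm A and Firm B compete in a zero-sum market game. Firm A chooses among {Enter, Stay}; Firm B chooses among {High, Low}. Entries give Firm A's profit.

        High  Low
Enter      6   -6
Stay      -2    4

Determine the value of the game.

Row minima: Enter → -6, Stay → -2; maximin = -2.
Column maxima: High → 6, Low → 4; minimax = 4.
-2 ≠ 4, so there is no saddle point; optimal play is mixed.
Let Firm A play Enter with probability p. Expected payoff against High: 6p + (-2)(1−p) = 8p − 2; against Low: (-6)p + 4(1−p) = −10p + 4.
Setting these equal: 8p − 2 = −10p + 4 ⇒ 18p = 6 ⇒ p = 1/3, and the value is (8)·(1/3) − 2 = 2/3.
For Firm B: with q = P(High), equating Enter's and Stay's payoffs gives 12q − 6 = −6q + 4 ⇒ q = 5/9.

2/3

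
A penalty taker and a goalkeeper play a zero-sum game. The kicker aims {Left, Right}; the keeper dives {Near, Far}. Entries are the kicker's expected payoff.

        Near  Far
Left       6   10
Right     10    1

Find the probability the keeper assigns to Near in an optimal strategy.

Row minima: Left → 6, Right → 1; maximin = 6.
Column maxima: Near → 10, Far → 10; minimax = 10.
6 ≠ 10, so there is no saddle point; optimal play is mixed.
Let the kicker play Left with probability p. Expected payoff against Near: 6p + 10(1−p) = −4p + 10; against Far: 10p + 1(1−p) = 9p + 1.
Setting these equal: −4p + 10 = 9p + 1 ⇒ −13p = -9 ⇒ p = 9/13, and the value is (-4)·(9/13) + 10 = 94/13.
For the keeper: with q = P(Near), equating Left's and Right's payoffs gives −4q + 10 = 9q + 1 ⇒ q = 9/13.

9/13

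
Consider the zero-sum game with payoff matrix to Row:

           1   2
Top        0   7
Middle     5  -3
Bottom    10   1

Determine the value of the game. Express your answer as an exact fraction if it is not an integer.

Row minima: Top → 0, Middle → -3, Bottom → 1; maximin = 1.
Column maxima: 1 → 10, 2 → 7; minimax = 7.
1 ≠ 7, so there is no saddle point; optimal play is mixed.
Middle is strictly dominated by Bottom, so Row never plays it.
On the remaining 2×2 (Top, Bottom vs 1, 2):
Let Row play Top with probability p. Expected payoff against 1: 0p + 10(1−p) = −10p + 10; against 2: 7p + 1(1−p) = 6p + 1.
Setting these equal: −10p + 10 = 6p + 1 ⇒ −16p = -9 ⇒ p = 9/16, and the value is (-10)·(9/16) + 10 = 35/8.
For Column: with q = P(1), equating Top's and Bottom's payoffs gives −7q + 7 = 9q + 1 ⇒ q = 3/8.

35/8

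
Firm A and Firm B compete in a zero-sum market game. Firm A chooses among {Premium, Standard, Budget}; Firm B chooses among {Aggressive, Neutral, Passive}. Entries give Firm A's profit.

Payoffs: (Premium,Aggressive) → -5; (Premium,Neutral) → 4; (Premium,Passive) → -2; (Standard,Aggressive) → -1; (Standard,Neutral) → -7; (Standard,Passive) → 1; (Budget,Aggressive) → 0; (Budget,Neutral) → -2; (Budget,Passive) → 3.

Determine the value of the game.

Row minima: Premium → -5, Standard → -7, Budget → -2; maximin = -2.
Column maxima: Aggressive → 0, Neutral → 4, Passive → 3; minimax = 0.
-2 ≠ 0, so there is no saddle point; optimal play is mixed.
Standard is strictly dominated by Budget, so Firm A never plays it.
Passive is strictly dominated by Aggressive (it gives Firm A strictly more in every row), so Firm B never plays it.
On the remaining 2×2 (Premium, Budget vs Aggressive, Neutral):
Let Firm A play Premium with probability p. Expected payoff against Aggressive: (-5)p + 0(1−p) = −5p; against Neutral: 4p + (-2)(1−p) = 6p − 2.
Setting these equal: −5p = 6p − 2 ⇒ −11p = -2 ⇒ p = 2/11, and the value is (-5)·(2/11) = -10/11.
For Firm B: with q = P(Aggressive), equating Premium's and Budget's payoffs gives −9q + 4 = 2q − 2 ⇒ q = 6/11.

-10/11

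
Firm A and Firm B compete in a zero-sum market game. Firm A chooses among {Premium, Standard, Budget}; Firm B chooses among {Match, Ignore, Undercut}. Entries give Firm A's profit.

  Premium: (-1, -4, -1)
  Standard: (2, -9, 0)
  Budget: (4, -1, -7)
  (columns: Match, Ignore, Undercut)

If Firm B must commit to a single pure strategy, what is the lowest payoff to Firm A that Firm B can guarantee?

Column maxima: Match → 4, Ignore → -1, Undercut → 0.
The smallest of these is -1.

-1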